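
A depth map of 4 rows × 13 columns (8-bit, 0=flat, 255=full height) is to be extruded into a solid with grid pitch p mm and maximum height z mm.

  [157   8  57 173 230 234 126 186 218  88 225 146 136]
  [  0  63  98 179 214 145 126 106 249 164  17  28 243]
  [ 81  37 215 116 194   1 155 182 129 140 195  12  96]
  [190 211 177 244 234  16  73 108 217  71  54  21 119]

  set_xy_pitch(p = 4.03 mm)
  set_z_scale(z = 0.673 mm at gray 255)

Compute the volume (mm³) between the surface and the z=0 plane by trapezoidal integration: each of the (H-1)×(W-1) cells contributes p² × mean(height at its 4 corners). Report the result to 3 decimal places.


height_mm = gray/255 × 0.673; cell vol = 4.03² × mean(4 corners)
unit = 4.03² × 0.673 / (4×255) = 0.0107158 mm³ per gray-sum
row 0: Σ corner-gray over 12 cells = 6696  → 71.7531
row 1: Σ corner-gray over 12 cells = 5950  → 63.7591
row 2: Σ corner-gray over 12 cells = 6090  → 65.2593
Σ rows: total corner-gray = 18736  → 200.7714 mm³

200.771


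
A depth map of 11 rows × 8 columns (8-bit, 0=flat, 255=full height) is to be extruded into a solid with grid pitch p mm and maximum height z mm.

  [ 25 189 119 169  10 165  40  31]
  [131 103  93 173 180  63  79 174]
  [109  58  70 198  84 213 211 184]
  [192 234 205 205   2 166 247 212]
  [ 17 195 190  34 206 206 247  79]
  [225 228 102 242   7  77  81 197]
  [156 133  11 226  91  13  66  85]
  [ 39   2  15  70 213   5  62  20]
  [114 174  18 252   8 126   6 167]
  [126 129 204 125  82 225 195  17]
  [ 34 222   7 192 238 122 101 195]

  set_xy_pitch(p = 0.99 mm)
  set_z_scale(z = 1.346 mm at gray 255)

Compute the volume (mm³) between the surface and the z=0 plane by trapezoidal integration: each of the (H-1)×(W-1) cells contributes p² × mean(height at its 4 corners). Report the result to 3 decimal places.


45.682

height_mm = gray/255 × 1.346; cell vol = 0.99² × mean(4 corners)
unit = 0.99² × 1.346 / (4×255) = 0.00129335 mm³ per gray-sum
row 0: Σ corner-gray over 7 cells = 3127  → 4.0443
row 1: Σ corner-gray over 7 cells = 3648  → 4.7181
row 2: Σ corner-gray over 7 cells = 4483  → 5.7981
row 3: Σ corner-gray over 7 cells = 4774  → 6.1744
row 4: Σ corner-gray over 7 cells = 4148  → 5.3648
row 5: Σ corner-gray over 7 cells = 3217  → 4.1607
row 6: Σ corner-gray over 7 cells = 2114  → 2.7341
row 7: Σ corner-gray over 7 cells = 2242  → 2.8997
row 8: Σ corner-gray over 7 cells = 3512  → 4.5422
row 9: Σ corner-gray over 7 cells = 4056  → 5.2458
Σ rows: total corner-gray = 35321  → 45.6823 mm³


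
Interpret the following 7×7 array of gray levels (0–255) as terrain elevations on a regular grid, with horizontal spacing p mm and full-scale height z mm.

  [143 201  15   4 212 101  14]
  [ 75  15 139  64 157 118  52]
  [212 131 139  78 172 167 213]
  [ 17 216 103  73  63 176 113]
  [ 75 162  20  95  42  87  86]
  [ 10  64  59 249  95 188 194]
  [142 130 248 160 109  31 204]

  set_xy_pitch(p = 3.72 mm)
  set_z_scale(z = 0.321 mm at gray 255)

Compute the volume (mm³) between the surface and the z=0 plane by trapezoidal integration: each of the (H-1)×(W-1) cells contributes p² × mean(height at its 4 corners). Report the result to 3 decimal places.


height_mm = gray/255 × 0.321; cell vol = 3.72² × mean(4 corners)
unit = 3.72² × 0.321 / (4×255) = 0.00435503 mm³ per gray-sum
row 0: Σ corner-gray over 6 cells = 2336  → 10.1733
row 1: Σ corner-gray over 6 cells = 2912  → 12.6818
row 2: Σ corner-gray over 6 cells = 3191  → 13.8969
row 3: Σ corner-gray over 6 cells = 2365  → 10.2996
row 4: Σ corner-gray over 6 cells = 2487  → 10.8309
row 5: Σ corner-gray over 6 cells = 3216  → 14.0058
Σ rows: total corner-gray = 16507  → 71.8884 mm³

71.888


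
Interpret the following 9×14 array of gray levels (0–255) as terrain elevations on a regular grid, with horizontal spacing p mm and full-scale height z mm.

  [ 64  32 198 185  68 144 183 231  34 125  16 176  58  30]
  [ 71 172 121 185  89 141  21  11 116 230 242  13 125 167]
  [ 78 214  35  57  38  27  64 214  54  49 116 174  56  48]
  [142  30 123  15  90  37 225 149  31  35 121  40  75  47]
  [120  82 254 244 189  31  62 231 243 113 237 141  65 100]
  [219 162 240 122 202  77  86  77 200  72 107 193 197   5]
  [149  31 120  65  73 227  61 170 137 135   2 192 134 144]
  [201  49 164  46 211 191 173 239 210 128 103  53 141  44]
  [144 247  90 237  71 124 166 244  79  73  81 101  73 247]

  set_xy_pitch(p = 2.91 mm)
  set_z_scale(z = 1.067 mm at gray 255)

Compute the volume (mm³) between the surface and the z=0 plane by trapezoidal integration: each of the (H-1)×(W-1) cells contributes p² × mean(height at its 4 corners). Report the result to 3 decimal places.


height_mm = gray/255 × 1.067; cell vol = 2.91² × mean(4 corners)
unit = 2.91² × 1.067 / (4×255) = 0.0088583 mm³ per gray-sum
row 0: Σ corner-gray over 13 cells = 6164  → 54.6025
row 1: Σ corner-gray over 13 cells = 5492  → 48.6498
row 2: Σ corner-gray over 13 cells = 4453  → 39.4460
row 3: Σ corner-gray over 13 cells = 6135  → 54.3457
row 4: Σ corner-gray over 13 cells = 7698  → 68.1912
row 5: Σ corner-gray over 13 cells = 6681  → 59.1823
row 6: Σ corner-gray over 13 cells = 6648  → 58.8900
row 7: Σ corner-gray over 13 cells = 7224  → 63.9923
Σ rows: total corner-gray = 50495  → 447.2997 mm³

447.300


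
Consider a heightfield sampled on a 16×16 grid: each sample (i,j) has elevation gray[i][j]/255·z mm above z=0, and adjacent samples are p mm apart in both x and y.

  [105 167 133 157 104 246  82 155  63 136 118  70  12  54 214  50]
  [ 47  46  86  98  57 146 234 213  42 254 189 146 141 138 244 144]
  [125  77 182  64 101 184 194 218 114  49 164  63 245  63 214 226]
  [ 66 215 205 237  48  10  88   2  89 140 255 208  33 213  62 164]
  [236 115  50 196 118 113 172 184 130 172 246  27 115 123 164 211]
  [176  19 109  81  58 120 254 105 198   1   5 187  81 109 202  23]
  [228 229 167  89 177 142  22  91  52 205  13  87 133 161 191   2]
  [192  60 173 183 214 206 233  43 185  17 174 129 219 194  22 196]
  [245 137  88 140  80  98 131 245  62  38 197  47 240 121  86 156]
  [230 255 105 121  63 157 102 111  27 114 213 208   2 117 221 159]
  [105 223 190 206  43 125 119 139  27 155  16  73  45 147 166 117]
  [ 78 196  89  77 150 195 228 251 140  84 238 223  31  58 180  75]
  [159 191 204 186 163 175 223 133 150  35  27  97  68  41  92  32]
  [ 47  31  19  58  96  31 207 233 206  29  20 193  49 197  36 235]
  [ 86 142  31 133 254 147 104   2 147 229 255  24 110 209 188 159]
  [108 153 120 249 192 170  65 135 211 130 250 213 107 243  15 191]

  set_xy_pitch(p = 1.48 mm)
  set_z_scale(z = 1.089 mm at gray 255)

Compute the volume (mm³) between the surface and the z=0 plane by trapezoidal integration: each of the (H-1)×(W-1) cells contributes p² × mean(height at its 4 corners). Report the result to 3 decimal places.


height_mm = gray/255 × 1.089; cell vol = 1.48² × mean(4 corners)
unit = 1.48² × 1.089 / (4×255) = 0.00233857 mm³ per gray-sum
row 0: Σ corner-gray over 15 cells = 7836  → 18.3251
row 1: Σ corner-gray over 15 cells = 8474  → 19.8171
row 2: Σ corner-gray over 15 cells = 8055  → 18.8372
row 3: Σ corner-gray over 15 cells = 8137  → 19.0290
row 4: Σ corner-gray over 15 cells = 7554  → 17.6656
row 5: Σ corner-gray over 15 cells = 7005  → 16.3817
row 6: Σ corner-gray over 15 cells = 8240  → 19.2699
row 7: Σ corner-gray over 15 cells = 8313  → 19.4406
row 8: Σ corner-gray over 15 cells = 7842  → 18.3391
row 9: Σ corner-gray over 15 cells = 7591  → 17.7521
row 10: Σ corner-gray over 15 cells = 8003  → 18.7156
row 11: Σ corner-gray over 15 cells = 8194  → 19.1623
row 12: Σ corner-gray over 15 cells = 6853  → 16.0262
row 13: Σ corner-gray over 15 cells = 7287  → 17.0412
row 14: Σ corner-gray over 15 cells = 9000  → 21.0472
Σ rows: total corner-gray = 118384  → 276.8498 mm³

276.850


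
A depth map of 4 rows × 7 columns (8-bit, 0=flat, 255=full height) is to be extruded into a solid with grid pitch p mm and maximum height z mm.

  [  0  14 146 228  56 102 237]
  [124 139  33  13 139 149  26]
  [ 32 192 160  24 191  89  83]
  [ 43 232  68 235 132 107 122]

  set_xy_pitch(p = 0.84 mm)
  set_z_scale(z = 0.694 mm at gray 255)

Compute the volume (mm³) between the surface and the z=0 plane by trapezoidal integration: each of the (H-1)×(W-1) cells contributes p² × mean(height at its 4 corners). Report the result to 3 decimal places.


3.883

height_mm = gray/255 × 0.694; cell vol = 0.84² × mean(4 corners)
unit = 0.84² × 0.694 / (4×255) = 0.000480085 mm³ per gray-sum
row 0: Σ corner-gray over 6 cells = 2425  → 1.1642
row 1: Σ corner-gray over 6 cells = 2523  → 1.2113
row 2: Σ corner-gray over 6 cells = 3140  → 1.5075
Σ rows: total corner-gray = 8088  → 3.8829 mm³


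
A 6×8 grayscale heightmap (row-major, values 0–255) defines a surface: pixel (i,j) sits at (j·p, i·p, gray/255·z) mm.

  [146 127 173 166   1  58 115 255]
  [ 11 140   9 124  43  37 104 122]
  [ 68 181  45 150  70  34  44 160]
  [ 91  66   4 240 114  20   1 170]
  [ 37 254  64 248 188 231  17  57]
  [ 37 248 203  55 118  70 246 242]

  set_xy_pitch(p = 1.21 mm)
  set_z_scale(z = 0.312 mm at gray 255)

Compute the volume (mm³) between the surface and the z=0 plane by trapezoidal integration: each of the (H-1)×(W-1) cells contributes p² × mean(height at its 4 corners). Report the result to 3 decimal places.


6.710

height_mm = gray/255 × 0.312; cell vol = 1.21² × mean(4 corners)
unit = 1.21² × 0.312 / (4×255) = 0.000447842 mm³ per gray-sum
row 0: Σ corner-gray over 7 cells = 2728  → 1.2217
row 1: Σ corner-gray over 7 cells = 2323  → 1.0403
row 2: Σ corner-gray over 7 cells = 2427  → 1.0869
row 3: Σ corner-gray over 7 cells = 3249  → 1.4550
row 4: Σ corner-gray over 7 cells = 4257  → 1.9065
Σ rows: total corner-gray = 14984  → 6.7105 mm³


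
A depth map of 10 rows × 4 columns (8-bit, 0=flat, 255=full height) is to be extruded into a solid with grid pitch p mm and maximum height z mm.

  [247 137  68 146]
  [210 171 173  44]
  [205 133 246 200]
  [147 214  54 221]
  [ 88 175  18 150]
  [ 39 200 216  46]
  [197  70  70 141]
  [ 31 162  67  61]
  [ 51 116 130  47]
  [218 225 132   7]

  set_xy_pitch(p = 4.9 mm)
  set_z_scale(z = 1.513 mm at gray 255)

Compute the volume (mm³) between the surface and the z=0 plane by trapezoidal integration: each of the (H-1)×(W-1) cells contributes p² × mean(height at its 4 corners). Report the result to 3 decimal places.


height_mm = gray/255 × 1.513; cell vol = 4.9² × mean(4 corners)
unit = 4.9² × 1.513 / (4×255) = 0.0356148 mm³ per gray-sum
row 0: Σ corner-gray over 3 cells = 1745  → 62.1479
row 1: Σ corner-gray over 3 cells = 2105  → 74.9692
row 2: Σ corner-gray over 3 cells = 2067  → 73.6159
row 3: Σ corner-gray over 3 cells = 1528  → 54.4195
row 4: Σ corner-gray over 3 cells = 1541  → 54.8825
row 5: Σ corner-gray over 3 cells = 1535  → 54.6688
row 6: Σ corner-gray over 3 cells = 1168  → 41.5981
row 7: Σ corner-gray over 3 cells = 1140  → 40.6009
row 8: Σ corner-gray over 3 cells = 1529  → 54.4551
Σ rows: total corner-gray = 14358  → 511.3578 mm³

511.358


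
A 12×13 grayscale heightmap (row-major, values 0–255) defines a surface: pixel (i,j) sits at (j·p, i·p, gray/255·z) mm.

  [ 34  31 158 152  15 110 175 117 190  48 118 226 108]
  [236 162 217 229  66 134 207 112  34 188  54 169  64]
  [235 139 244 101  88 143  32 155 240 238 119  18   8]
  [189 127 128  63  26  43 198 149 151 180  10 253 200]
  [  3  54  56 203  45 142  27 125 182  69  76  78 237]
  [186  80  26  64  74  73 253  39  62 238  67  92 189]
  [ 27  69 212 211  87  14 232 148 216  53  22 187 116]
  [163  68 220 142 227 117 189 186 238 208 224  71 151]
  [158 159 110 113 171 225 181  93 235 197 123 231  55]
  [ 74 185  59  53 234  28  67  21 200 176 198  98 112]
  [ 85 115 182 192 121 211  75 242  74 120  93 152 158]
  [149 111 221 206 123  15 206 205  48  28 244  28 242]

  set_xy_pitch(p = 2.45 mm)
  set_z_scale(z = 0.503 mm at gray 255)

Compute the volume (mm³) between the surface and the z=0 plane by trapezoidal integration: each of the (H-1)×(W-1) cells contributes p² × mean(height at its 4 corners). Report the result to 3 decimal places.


height_mm = gray/255 × 0.503; cell vol = 2.45² × mean(4 corners)
unit = 2.45² × 0.503 / (4×255) = 0.00296006 mm³ per gray-sum
row 0: Σ corner-gray over 12 cells = 6266  → 18.5477
row 1: Σ corner-gray over 12 cells = 6721  → 19.8945
row 2: Σ corner-gray over 12 cells = 6322  → 18.7135
row 3: Σ corner-gray over 12 cells = 5399  → 15.9813
row 4: Σ corner-gray over 12 cells = 4865  → 14.4007
row 5: Σ corner-gray over 12 cells = 5556  → 16.4461
row 6: Σ corner-gray over 12 cells = 7139  → 21.1318
row 7: Σ corner-gray over 12 cells = 7983  → 23.6301
row 8: Σ corner-gray over 12 cells = 6713  → 19.8709
row 9: Σ corner-gray over 12 cells = 6221  → 18.4145
row 10: Σ corner-gray over 12 cells = 6658  → 19.7081
Σ rows: total corner-gray = 69843  → 206.7392 mm³

206.739


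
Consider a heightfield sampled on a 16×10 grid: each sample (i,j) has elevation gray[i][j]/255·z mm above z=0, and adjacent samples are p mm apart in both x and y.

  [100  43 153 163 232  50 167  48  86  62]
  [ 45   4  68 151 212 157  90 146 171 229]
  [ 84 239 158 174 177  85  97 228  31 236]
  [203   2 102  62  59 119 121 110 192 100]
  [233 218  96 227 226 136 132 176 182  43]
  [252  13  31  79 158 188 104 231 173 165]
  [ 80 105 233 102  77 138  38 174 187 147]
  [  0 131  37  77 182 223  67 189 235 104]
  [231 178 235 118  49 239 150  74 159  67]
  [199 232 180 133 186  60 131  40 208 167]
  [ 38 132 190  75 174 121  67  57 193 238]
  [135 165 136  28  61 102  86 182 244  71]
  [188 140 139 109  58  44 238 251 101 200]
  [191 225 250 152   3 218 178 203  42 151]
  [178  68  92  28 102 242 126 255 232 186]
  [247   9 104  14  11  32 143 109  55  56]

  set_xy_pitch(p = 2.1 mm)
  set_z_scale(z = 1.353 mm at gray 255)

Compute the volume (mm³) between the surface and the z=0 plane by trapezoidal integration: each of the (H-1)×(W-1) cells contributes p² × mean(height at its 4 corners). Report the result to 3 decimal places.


428.370

height_mm = gray/255 × 1.353; cell vol = 2.1² × mean(4 corners)
unit = 2.1² × 1.353 / (4×255) = 0.00584974 mm³ per gray-sum
row 0: Σ corner-gray over 9 cells = 4318  → 25.2592
row 1: Σ corner-gray over 9 cells = 4970  → 29.0732
row 2: Σ corner-gray over 9 cells = 4535  → 26.5285
row 3: Σ corner-gray over 9 cells = 4899  → 28.6579
row 4: Σ corner-gray over 9 cells = 5433  → 31.7816
row 5: Σ corner-gray over 9 cells = 4706  → 27.5289
row 6: Σ corner-gray over 9 cells = 4721  → 27.6166
row 7: Σ corner-gray over 9 cells = 5088  → 29.7635
row 8: Σ corner-gray over 9 cells = 5408  → 31.6354
row 9: Σ corner-gray over 9 cells = 5000  → 29.2487
row 10: Σ corner-gray over 9 cells = 4508  → 26.3706
row 11: Σ corner-gray over 9 cells = 4762  → 27.8564
row 12: Σ corner-gray over 9 cells = 5432  → 31.7758
row 13: Σ corner-gray over 9 cells = 5538  → 32.3958
row 14: Σ corner-gray over 9 cells = 3911  → 22.8783
Σ rows: total corner-gray = 73229  → 428.3703 mm³


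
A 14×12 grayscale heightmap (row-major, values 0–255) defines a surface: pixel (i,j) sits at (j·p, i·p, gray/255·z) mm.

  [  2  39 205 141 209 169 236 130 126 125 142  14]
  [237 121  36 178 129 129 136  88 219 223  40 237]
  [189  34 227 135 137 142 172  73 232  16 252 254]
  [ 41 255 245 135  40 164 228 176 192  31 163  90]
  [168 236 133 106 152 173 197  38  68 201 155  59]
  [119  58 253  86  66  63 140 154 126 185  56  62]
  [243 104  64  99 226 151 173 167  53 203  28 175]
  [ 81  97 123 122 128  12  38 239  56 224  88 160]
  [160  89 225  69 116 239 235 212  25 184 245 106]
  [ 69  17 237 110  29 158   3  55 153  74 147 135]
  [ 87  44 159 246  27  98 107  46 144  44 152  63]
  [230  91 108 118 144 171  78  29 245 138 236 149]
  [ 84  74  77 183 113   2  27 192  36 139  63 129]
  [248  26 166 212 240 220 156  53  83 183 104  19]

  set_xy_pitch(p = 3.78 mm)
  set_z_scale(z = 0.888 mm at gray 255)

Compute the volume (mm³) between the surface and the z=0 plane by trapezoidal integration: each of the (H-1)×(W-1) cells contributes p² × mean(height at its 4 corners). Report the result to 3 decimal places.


923.432

height_mm = gray/255 × 0.888; cell vol = 3.78² × mean(4 corners)
unit = 3.78² × 0.888 / (4×255) = 0.0124393 mm³ per gray-sum
row 0: Σ corner-gray over 11 cells = 6132  → 76.2779
row 1: Σ corner-gray over 11 cells = 6355  → 79.0518
row 2: Σ corner-gray over 11 cells = 6672  → 82.9951
row 3: Σ corner-gray over 11 cells = 6534  → 81.2785
row 4: Σ corner-gray over 11 cells = 5700  → 70.9041
row 5: Σ corner-gray over 11 cells = 5509  → 68.5282
row 6: Σ corner-gray over 11 cells = 5449  → 67.7818
row 7: Σ corner-gray over 11 cells = 6039  → 75.1210
row 8: Σ corner-gray over 11 cells = 5714  → 71.0782
row 9: Σ corner-gray over 11 cells = 4454  → 55.4047
row 10: Σ corner-gray over 11 cells = 5379  → 66.9111
row 11: Σ corner-gray over 11 cells = 5120  → 63.6893
row 12: Σ corner-gray over 11 cells = 5178  → 64.4108
Σ rows: total corner-gray = 74235  → 923.4324 mm³


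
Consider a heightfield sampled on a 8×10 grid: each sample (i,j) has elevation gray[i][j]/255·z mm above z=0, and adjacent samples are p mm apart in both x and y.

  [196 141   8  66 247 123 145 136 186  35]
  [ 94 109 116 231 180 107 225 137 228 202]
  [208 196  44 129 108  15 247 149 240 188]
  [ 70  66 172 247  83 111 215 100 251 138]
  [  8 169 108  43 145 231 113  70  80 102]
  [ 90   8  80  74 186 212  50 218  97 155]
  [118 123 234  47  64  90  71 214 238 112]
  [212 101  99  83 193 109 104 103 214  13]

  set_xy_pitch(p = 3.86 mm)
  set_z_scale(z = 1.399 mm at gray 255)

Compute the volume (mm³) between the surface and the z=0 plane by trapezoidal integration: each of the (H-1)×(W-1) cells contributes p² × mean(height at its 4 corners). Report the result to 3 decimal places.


height_mm = gray/255 × 1.399; cell vol = 3.86² × mean(4 corners)
unit = 3.86² × 1.399 / (4×255) = 0.0204358 mm³ per gray-sum
row 0: Σ corner-gray over 9 cells = 5297  → 108.2486
row 1: Σ corner-gray over 9 cells = 5614  → 114.7267
row 2: Σ corner-gray over 9 cells = 5350  → 109.3317
row 3: Σ corner-gray over 9 cells = 4726  → 96.5797
row 4: Σ corner-gray over 9 cells = 4123  → 84.2569
row 5: Σ corner-gray over 9 cells = 4487  → 91.6955
row 6: Σ corner-gray over 9 cells = 4629  → 94.5974
Σ rows: total corner-gray = 34226  → 699.4365 mm³

699.437


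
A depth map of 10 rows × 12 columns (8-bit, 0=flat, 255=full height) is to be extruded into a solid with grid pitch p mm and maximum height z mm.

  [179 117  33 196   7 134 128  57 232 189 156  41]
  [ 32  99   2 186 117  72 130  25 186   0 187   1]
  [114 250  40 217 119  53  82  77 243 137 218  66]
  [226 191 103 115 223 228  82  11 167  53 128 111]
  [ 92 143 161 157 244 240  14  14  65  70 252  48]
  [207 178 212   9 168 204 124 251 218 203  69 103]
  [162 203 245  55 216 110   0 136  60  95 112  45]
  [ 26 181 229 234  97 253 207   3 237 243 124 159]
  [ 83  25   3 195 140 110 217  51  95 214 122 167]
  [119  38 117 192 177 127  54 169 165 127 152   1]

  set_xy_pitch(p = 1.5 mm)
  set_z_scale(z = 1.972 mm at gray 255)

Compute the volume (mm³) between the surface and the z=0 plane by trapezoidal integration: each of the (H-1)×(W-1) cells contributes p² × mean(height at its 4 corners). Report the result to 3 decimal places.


height_mm = gray/255 × 1.972; cell vol = 1.5² × mean(4 corners)
unit = 1.5² × 1.972 / (4×255) = 0.00435 mm³ per gray-sum
row 0: Σ corner-gray over 11 cells = 4759  → 20.7017
row 1: Σ corner-gray over 11 cells = 5093  → 22.1546
row 2: Σ corner-gray over 11 cells = 5991  → 26.0609
row 3: Σ corner-gray over 11 cells = 5799  → 25.2257
row 4: Σ corner-gray over 11 cells = 6442  → 28.0227
row 5: Σ corner-gray over 11 cells = 6253  → 27.2006
row 6: Σ corner-gray over 11 cells = 6472  → 28.1532
row 7: Σ corner-gray over 11 cells = 6395  → 27.8183
row 8: Σ corner-gray over 11 cells = 5350  → 23.2725
Σ rows: total corner-gray = 52554  → 228.6099 mm³

228.610


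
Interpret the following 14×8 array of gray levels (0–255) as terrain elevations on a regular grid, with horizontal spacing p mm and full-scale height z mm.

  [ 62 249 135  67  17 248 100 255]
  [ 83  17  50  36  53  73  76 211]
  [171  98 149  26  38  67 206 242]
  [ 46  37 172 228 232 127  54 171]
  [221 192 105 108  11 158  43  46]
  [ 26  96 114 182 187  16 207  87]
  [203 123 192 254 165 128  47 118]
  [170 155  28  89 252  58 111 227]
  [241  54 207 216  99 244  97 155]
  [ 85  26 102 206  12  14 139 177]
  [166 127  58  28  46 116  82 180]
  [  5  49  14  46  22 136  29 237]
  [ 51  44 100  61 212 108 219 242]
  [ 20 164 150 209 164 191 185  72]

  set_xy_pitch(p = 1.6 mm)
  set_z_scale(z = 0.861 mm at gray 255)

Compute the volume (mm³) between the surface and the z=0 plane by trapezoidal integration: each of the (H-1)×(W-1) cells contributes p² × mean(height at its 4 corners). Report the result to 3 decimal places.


height_mm = gray/255 × 0.861; cell vol = 1.6² × mean(4 corners)
unit = 1.6² × 0.861 / (4×255) = 0.00216094 mm³ per gray-sum
row 0: Σ corner-gray over 7 cells = 2853  → 6.1652
row 1: Σ corner-gray over 7 cells = 2485  → 5.3699
row 2: Σ corner-gray over 7 cells = 3498  → 7.5590
row 3: Σ corner-gray over 7 cells = 3418  → 7.3861
row 4: Σ corner-gray over 7 cells = 3218  → 6.9539
row 5: Σ corner-gray over 7 cells = 3856  → 8.3326
row 6: Σ corner-gray over 7 cells = 3922  → 8.4752
row 7: Σ corner-gray over 7 cells = 4013  → 8.6719
row 8: Σ corner-gray over 7 cells = 3490  → 7.5417
row 9: Σ corner-gray over 7 cells = 2520  → 5.4456
row 10: Σ corner-gray over 7 cells = 2094  → 4.5250
row 11: Σ corner-gray over 7 cells = 2615  → 5.6509
row 12: Σ corner-gray over 7 cells = 3999  → 8.6416
Σ rows: total corner-gray = 41981  → 90.7185 mm³

90.718


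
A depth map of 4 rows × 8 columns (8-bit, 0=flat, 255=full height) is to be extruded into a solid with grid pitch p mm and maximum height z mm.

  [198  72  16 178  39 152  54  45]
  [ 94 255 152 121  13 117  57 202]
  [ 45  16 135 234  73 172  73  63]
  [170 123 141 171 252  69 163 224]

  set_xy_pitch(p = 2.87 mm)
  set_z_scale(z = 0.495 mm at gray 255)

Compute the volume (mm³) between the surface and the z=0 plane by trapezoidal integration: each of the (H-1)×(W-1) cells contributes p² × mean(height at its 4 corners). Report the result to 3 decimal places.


39.881

height_mm = gray/255 × 0.495; cell vol = 2.87² × mean(4 corners)
unit = 2.87² × 0.495 / (4×255) = 0.00399732 mm³ per gray-sum
row 0: Σ corner-gray over 7 cells = 2991  → 11.9560
row 1: Σ corner-gray over 7 cells = 3240  → 12.9513
row 2: Σ corner-gray over 7 cells = 3746  → 14.9740
Σ rows: total corner-gray = 9977  → 39.8813 mm³


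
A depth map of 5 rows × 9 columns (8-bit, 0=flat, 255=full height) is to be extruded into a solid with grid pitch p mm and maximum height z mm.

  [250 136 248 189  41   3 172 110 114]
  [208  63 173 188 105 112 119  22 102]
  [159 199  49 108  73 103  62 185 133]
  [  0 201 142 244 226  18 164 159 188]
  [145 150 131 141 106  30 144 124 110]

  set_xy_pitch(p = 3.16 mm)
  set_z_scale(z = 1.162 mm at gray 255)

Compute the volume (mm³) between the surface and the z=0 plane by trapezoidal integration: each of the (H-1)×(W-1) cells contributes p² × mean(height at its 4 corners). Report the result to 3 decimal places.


height_mm = gray/255 × 1.162; cell vol = 3.16² × mean(4 corners)
unit = 3.16² × 1.162 / (4×255) = 0.0113758 mm³ per gray-sum
row 0: Σ corner-gray over 8 cells = 4036  → 45.9125
row 1: Σ corner-gray over 8 cells = 3724  → 42.3633
row 2: Σ corner-gray over 8 cells = 4346  → 49.4390
row 3: Σ corner-gray over 8 cells = 4403  → 50.0874
Σ rows: total corner-gray = 16509  → 187.8023 mm³

187.802


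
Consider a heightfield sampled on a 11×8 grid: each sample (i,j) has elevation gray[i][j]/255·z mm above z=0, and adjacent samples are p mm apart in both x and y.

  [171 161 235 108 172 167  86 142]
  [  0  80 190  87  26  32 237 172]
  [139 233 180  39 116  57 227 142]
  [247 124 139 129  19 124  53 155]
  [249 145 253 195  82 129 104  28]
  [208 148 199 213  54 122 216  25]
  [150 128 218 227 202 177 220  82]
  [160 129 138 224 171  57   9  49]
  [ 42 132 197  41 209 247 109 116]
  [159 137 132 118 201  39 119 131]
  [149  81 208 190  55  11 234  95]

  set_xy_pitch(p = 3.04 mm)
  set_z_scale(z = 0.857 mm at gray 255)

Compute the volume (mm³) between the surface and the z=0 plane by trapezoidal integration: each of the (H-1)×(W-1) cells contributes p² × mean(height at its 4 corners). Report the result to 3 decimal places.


height_mm = gray/255 × 0.857; cell vol = 3.04² × mean(4 corners)
unit = 3.04² × 0.857 / (4×255) = 0.00776476 mm³ per gray-sum
row 0: Σ corner-gray over 7 cells = 3647  → 28.3181
row 1: Σ corner-gray over 7 cells = 3461  → 26.8738
row 2: Σ corner-gray over 7 cells = 3563  → 27.6658
row 3: Σ corner-gray over 7 cells = 3671  → 28.5044
row 4: Σ corner-gray over 7 cells = 4230  → 32.8449
row 5: Σ corner-gray over 7 cells = 4713  → 36.5953
row 6: Σ corner-gray over 7 cells = 4241  → 32.9303
row 7: Σ corner-gray over 7 cells = 3693  → 28.6752
row 8: Σ corner-gray over 7 cells = 3810  → 29.5837
row 9: Σ corner-gray over 7 cells = 3584  → 27.8289
Σ rows: total corner-gray = 38613  → 299.8205 mm³

299.821


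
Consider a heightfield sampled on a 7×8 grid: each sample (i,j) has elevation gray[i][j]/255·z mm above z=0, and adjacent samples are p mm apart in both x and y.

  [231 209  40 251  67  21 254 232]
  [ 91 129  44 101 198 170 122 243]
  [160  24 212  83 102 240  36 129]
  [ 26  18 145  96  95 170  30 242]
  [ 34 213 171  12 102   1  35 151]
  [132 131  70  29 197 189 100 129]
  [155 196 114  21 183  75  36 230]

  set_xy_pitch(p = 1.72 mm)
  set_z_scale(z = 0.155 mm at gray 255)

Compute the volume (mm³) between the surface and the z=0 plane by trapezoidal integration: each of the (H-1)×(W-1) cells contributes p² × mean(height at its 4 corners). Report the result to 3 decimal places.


height_mm = gray/255 × 0.155; cell vol = 1.72² × mean(4 corners)
unit = 1.72² × 0.155 / (4×255) = 0.000449561 mm³ per gray-sum
row 0: Σ corner-gray over 7 cells = 4009  → 1.8023
row 1: Σ corner-gray over 7 cells = 3545  → 1.5937
row 2: Σ corner-gray over 7 cells = 3059  → 1.3752
row 3: Σ corner-gray over 7 cells = 2629  → 1.1819
row 4: Σ corner-gray over 7 cells = 2946  → 1.3244
row 5: Σ corner-gray over 7 cells = 3328  → 1.4961
Σ rows: total corner-gray = 19516  → 8.7736 mm³

8.774


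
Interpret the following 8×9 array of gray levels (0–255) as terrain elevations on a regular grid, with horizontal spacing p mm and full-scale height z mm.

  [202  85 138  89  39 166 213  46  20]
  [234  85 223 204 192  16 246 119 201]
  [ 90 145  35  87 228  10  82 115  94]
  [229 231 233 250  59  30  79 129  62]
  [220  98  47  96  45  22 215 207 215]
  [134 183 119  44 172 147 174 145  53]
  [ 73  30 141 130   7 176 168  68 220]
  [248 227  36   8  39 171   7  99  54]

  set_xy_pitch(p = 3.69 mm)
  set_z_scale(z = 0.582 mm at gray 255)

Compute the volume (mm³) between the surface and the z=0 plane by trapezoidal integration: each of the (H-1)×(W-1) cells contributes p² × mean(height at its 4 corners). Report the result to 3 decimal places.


height_mm = gray/255 × 0.582; cell vol = 3.69² × mean(4 corners)
unit = 3.69² × 0.582 / (4×255) = 0.00776919 mm³ per gray-sum
row 0: Σ corner-gray over 8 cells = 4379  → 34.0213
row 1: Σ corner-gray over 8 cells = 4193  → 32.5762
row 2: Σ corner-gray over 8 cells = 3901  → 30.3076
row 3: Σ corner-gray over 8 cells = 4208  → 32.6927
row 4: Σ corner-gray over 8 cells = 4050  → 31.4652
row 5: Σ corner-gray over 8 cells = 3888  → 30.2066
row 6: Σ corner-gray over 8 cells = 3209  → 24.9313
Σ rows: total corner-gray = 27828  → 216.2009 mm³

216.201


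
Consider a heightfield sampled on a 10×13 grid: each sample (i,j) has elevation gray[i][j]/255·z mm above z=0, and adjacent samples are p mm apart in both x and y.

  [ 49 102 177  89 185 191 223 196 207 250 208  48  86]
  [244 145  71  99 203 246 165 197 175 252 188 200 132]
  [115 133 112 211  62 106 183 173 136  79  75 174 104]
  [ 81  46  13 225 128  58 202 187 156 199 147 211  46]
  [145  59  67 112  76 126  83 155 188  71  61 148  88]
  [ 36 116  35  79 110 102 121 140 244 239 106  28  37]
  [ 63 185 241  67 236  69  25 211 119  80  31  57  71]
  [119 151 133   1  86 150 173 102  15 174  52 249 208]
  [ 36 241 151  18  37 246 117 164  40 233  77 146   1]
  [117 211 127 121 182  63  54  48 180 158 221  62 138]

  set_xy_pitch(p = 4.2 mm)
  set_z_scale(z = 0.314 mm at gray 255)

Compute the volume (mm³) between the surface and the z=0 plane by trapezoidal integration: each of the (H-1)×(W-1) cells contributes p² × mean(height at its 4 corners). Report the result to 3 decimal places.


height_mm = gray/255 × 0.314; cell vol = 4.2² × mean(4 corners)
unit = 4.2² × 0.314 / (4×255) = 0.00543035 mm³ per gray-sum
row 0: Σ corner-gray over 12 cells = 8145  → 44.2302
row 1: Σ corner-gray over 12 cells = 7365  → 39.9945
row 2: Σ corner-gray over 12 cells = 6378  → 34.6348
row 3: Σ corner-gray over 12 cells = 5796  → 31.4743
row 4: Σ corner-gray over 12 cells = 5238  → 28.4442
row 5: Σ corner-gray over 12 cells = 5489  → 29.8072
row 6: Σ corner-gray over 12 cells = 5675  → 30.8173
row 7: Σ corner-gray over 12 cells = 5876  → 31.9088
row 8: Σ corner-gray over 12 cells = 6086  → 33.0491
Σ rows: total corner-gray = 56048  → 304.3604 mm³

304.360


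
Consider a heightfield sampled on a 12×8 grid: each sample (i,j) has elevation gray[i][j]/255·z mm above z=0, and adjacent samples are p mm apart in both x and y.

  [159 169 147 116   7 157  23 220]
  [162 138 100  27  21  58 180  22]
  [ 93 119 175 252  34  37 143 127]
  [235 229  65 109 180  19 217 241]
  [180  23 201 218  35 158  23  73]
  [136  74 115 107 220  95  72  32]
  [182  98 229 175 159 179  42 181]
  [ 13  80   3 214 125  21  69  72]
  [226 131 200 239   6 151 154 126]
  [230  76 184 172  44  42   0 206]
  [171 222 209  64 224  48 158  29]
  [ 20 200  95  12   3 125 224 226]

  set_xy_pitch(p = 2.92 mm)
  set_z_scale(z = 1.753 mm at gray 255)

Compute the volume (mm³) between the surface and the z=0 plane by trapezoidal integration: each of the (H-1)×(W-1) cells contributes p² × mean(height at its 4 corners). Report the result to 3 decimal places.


546.627

height_mm = gray/255 × 1.753; cell vol = 2.92² × mean(4 corners)
unit = 2.92² × 1.753 / (4×255) = 0.0146537 mm³ per gray-sum
row 0: Σ corner-gray over 7 cells = 2849  → 41.7484
row 1: Σ corner-gray over 7 cells = 2972  → 43.5508
row 2: Σ corner-gray over 7 cells = 3854  → 56.4754
row 3: Σ corner-gray over 7 cells = 3683  → 53.9696
row 4: Σ corner-gray over 7 cells = 3103  → 45.4704
row 5: Σ corner-gray over 7 cells = 3661  → 53.6472
row 6: Σ corner-gray over 7 cells = 3236  → 47.4194
row 7: Σ corner-gray over 7 cells = 3223  → 47.2289
row 8: Σ corner-gray over 7 cells = 3586  → 52.5482
row 9: Σ corner-gray over 7 cells = 3522  → 51.6103
row 10: Σ corner-gray over 7 cells = 3614  → 52.9585
Σ rows: total corner-gray = 37303  → 546.6272 mm³


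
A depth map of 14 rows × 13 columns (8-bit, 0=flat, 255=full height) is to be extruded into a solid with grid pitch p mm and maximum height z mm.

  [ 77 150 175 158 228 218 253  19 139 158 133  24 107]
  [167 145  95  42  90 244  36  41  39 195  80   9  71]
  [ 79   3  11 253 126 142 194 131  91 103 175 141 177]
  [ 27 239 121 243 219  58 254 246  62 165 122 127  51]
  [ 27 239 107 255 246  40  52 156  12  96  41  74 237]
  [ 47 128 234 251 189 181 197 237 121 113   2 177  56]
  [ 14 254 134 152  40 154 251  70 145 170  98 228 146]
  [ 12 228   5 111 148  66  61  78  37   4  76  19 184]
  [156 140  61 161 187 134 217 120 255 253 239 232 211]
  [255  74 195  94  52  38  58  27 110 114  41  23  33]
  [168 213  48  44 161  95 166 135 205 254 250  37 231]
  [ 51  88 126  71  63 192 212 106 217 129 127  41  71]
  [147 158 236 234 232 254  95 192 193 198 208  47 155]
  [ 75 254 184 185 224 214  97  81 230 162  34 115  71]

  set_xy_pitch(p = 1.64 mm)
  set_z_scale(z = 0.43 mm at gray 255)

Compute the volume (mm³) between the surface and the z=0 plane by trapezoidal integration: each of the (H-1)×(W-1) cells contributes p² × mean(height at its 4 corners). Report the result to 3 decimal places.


height_mm = gray/255 × 0.43; cell vol = 1.64² × mean(4 corners)
unit = 1.64² × 0.43 / (4×255) = 0.00113385 mm³ per gray-sum
row 0: Σ corner-gray over 12 cells = 5764  → 6.5355
row 1: Σ corner-gray over 12 cells = 5266  → 5.9709
row 2: Σ corner-gray over 12 cells = 6786  → 7.6943
row 3: Σ corner-gray over 12 cells = 6690  → 7.5855
row 4: Σ corner-gray over 12 cells = 6663  → 7.5548
row 5: Σ corner-gray over 12 cells = 7315  → 8.2941
row 6: Σ corner-gray over 12 cells = 5414  → 6.1387
row 7: Σ corner-gray over 12 cells = 6227  → 7.0605
row 8: Σ corner-gray over 12 cells = 6305  → 7.1489
row 9: Σ corner-gray over 12 cells = 5555  → 6.2985
row 10: Σ corner-gray over 12 cells = 6481  → 7.3485
row 11: Σ corner-gray over 12 cells = 7262  → 8.2340
row 12: Σ corner-gray over 12 cells = 8102  → 9.1865
Σ rows: total corner-gray = 83830  → 95.0507 mm³

95.051


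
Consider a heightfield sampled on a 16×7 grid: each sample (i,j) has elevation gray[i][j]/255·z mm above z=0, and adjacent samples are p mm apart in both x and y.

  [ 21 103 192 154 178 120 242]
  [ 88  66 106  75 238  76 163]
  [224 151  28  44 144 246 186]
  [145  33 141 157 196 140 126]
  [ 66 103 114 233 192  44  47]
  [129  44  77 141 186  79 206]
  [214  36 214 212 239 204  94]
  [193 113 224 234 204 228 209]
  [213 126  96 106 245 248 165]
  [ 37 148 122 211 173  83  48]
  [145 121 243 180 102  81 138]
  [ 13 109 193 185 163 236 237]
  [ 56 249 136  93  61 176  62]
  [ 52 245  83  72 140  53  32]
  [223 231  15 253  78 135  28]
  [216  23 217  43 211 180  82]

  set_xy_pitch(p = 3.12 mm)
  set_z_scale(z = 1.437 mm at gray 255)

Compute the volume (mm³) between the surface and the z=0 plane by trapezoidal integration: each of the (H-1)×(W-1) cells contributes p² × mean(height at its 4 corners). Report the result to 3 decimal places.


height_mm = gray/255 × 1.437; cell vol = 3.12² × mean(4 corners)
unit = 3.12² × 1.437 / (4×255) = 0.0137141 mm³ per gray-sum
row 0: Σ corner-gray over 6 cells = 3130  → 42.9250
row 1: Σ corner-gray over 6 cells = 3009  → 41.2656
row 2: Σ corner-gray over 6 cells = 3241  → 44.4472
row 3: Σ corner-gray over 6 cells = 3090  → 42.3764
row 4: Σ corner-gray over 6 cells = 2874  → 39.4142
row 5: Σ corner-gray over 6 cells = 3507  → 48.0952
row 6: Σ corner-gray over 6 cells = 4526  → 62.0698
row 7: Σ corner-gray over 6 cells = 4428  → 60.7258
row 8: Σ corner-gray over 6 cells = 3579  → 49.0826
row 9: Σ corner-gray over 6 cells = 3296  → 45.2015
row 10: Σ corner-gray over 6 cells = 3759  → 51.5511
row 11: Σ corner-gray over 6 cells = 3570  → 48.9592
row 12: Σ corner-gray over 6 cells = 2818  → 38.6462
row 13: Σ corner-gray over 6 cells = 2945  → 40.3879
row 14: Σ corner-gray over 6 cells = 3321  → 45.5444
Σ rows: total corner-gray = 51093  → 700.6920 mm³

700.692


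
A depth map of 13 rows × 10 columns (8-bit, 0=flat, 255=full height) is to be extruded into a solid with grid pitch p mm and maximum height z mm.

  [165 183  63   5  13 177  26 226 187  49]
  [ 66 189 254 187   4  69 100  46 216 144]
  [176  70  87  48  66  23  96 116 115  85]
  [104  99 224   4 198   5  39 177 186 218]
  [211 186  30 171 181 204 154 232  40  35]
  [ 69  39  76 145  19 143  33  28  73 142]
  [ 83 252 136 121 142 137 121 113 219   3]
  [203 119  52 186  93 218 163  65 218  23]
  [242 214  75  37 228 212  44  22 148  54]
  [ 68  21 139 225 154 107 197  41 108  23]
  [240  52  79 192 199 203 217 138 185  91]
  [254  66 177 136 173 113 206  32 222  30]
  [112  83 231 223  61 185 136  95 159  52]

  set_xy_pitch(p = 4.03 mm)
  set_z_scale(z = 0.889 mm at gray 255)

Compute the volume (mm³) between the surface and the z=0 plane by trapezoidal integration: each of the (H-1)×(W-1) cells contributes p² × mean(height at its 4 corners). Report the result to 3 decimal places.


763.920

height_mm = gray/255 × 0.889; cell vol = 4.03² × mean(4 corners)
unit = 4.03² × 0.889 / (4×255) = 0.0141551 mm³ per gray-sum
row 0: Σ corner-gray over 9 cells = 4314  → 61.0649
row 1: Σ corner-gray over 9 cells = 3843  → 54.3979
row 2: Σ corner-gray over 9 cells = 3689  → 52.2180
row 3: Σ corner-gray over 9 cells = 4828  → 68.3406
row 4: Σ corner-gray over 9 cells = 3965  → 56.1248
row 5: Σ corner-gray over 9 cells = 3891  → 55.0773
row 6: Σ corner-gray over 9 cells = 5022  → 71.0867
row 7: Σ corner-gray over 9 cells = 4710  → 66.6703
row 8: Σ corner-gray over 9 cells = 4331  → 61.3056
row 9: Σ corner-gray over 9 cells = 4936  → 69.8694
row 10: Σ corner-gray over 9 cells = 5395  → 76.3665
row 11: Σ corner-gray over 9 cells = 5044  → 71.3981
Σ rows: total corner-gray = 53968  → 763.9202 mm³


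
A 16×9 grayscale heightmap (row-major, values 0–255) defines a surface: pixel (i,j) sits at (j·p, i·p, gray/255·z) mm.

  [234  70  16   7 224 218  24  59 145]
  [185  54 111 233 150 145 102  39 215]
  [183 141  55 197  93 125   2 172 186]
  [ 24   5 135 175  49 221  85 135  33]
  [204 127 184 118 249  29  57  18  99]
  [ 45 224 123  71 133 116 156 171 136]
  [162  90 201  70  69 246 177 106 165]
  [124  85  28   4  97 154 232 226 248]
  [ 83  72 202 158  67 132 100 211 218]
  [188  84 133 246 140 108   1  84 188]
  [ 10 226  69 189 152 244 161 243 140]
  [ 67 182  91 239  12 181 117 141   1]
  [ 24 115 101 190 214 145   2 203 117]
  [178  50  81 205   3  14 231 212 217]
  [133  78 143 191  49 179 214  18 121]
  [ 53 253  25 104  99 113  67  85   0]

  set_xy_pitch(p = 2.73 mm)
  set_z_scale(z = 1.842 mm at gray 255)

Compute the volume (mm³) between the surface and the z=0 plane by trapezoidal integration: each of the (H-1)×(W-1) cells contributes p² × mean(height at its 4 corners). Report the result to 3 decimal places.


height_mm = gray/255 × 1.842; cell vol = 2.73² × mean(4 corners)
unit = 2.73² × 1.842 / (4×255) = 0.0134591 mm³ per gray-sum
row 0: Σ corner-gray over 8 cells = 3683  → 49.5697
row 1: Σ corner-gray over 8 cells = 4007  → 53.9305
row 2: Σ corner-gray over 8 cells = 3606  → 48.5334
row 3: Σ corner-gray over 8 cells = 3534  → 47.5643
row 4: Σ corner-gray over 8 cells = 4036  → 54.3208
row 5: Σ corner-gray over 8 cells = 4414  → 59.4083
row 6: Σ corner-gray over 8 cells = 4269  → 57.4567
row 7: Σ corner-gray over 8 cells = 4209  → 56.6492
row 8: Σ corner-gray over 8 cells = 4153  → 55.8955
row 9: Σ corner-gray over 8 cells = 4686  → 63.0692
row 10: Σ corner-gray over 8 cells = 4712  → 63.4191
row 11: Σ corner-gray over 8 cells = 4075  → 54.8457
row 12: Σ corner-gray over 8 cells = 4068  → 54.7515
row 13: Σ corner-gray over 8 cells = 3985  → 53.6344
row 14: Σ corner-gray over 8 cells = 3543  → 47.6855
Σ rows: total corner-gray = 60980  → 820.7335 mm³

820.734


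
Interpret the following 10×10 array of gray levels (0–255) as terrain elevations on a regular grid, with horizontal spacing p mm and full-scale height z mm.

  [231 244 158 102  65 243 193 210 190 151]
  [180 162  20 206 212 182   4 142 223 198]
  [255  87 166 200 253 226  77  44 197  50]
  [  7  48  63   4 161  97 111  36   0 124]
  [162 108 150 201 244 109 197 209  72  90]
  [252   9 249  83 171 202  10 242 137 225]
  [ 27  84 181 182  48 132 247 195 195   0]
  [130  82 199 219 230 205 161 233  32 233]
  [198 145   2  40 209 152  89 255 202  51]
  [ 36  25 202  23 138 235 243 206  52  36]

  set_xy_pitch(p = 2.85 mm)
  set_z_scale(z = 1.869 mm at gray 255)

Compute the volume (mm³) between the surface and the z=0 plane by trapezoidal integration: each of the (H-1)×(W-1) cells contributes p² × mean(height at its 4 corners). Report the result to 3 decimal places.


684.750

height_mm = gray/255 × 1.869; cell vol = 2.85² × mean(4 corners)
unit = 2.85² × 1.869 / (4×255) = 0.0148833 mm³ per gray-sum
row 0: Σ corner-gray over 9 cells = 5872  → 87.3947
row 1: Σ corner-gray over 9 cells = 5485  → 81.6348
row 2: Σ corner-gray over 9 cells = 3976  → 59.1759
row 3: Σ corner-gray over 9 cells = 4003  → 59.5778
row 4: Σ corner-gray over 9 cells = 5515  → 82.0813
row 5: Σ corner-gray over 9 cells = 5238  → 77.9587
row 6: Σ corner-gray over 9 cells = 5640  → 83.9417
row 7: Σ corner-gray over 9 cells = 5522  → 82.1855
row 8: Σ corner-gray over 9 cells = 4757  → 70.7998
Σ rows: total corner-gray = 46008  → 684.7503 mm³
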